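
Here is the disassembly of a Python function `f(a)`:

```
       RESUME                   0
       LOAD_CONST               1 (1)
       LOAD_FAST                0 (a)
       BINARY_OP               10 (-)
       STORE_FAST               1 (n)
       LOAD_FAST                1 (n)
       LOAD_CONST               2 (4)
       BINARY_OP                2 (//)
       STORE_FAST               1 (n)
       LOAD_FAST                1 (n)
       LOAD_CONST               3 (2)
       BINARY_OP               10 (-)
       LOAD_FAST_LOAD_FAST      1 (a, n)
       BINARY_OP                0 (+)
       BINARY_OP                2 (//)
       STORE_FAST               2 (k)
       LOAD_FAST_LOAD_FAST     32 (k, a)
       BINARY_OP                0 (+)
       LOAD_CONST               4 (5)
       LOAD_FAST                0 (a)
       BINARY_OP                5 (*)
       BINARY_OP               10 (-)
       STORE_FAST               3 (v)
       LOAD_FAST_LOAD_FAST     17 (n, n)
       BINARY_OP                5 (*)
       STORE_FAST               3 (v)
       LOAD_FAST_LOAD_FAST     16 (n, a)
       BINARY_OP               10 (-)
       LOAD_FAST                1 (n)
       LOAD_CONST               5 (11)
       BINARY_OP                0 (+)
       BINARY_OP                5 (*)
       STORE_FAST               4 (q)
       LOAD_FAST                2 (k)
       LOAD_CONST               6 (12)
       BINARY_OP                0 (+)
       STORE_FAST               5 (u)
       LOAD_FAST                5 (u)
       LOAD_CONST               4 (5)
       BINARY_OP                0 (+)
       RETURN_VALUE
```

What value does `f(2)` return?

14

LOAD_CONST → push 1. Stack: [1]
LOAD_FAST a → push 2. Stack: [1, 2]
BINARY_OP - → 1 - 2 = -1. Stack: [-1]
STORE_FAST n → n=-1. Stack: []
LOAD_FAST n → push -1. Stack: [-1]
LOAD_CONST → push 4. Stack: [-1, 4]
BINARY_OP // → -1 // 4 = -1. Stack: [-1]
STORE_FAST n → n=-1. Stack: []
LOAD_FAST n → push -1. Stack: [-1]
LOAD_CONST → push 2. Stack: [-1, 2]
BINARY_OP - → -1 - 2 = -3. Stack: [-3]
LOAD_FAST_LOAD_FAST a,n → push 2,-1. Stack: [-3, 2, -1]
BINARY_OP + → 2 + -1 = 1. Stack: [-3, 1]
BINARY_OP // → -3 // 1 = -3. Stack: [-3]
STORE_FAST k → k=-3. Stack: []
LOAD_FAST_LOAD_FAST k,a → push -3,2. Stack: [-3, 2]
BINARY_OP + → -3 + 2 = -1. Stack: [-1]
LOAD_CONST → push 5. Stack: [-1, 5]
LOAD_FAST a → push 2. Stack: [-1, 5, 2]
BINARY_OP * → 5 * 2 = 10. Stack: [-1, 10]
BINARY_OP - → -1 - 10 = -11. Stack: [-11]
STORE_FAST v → v=-11. Stack: []
LOAD_FAST_LOAD_FAST n,n → push -1,-1. Stack: [-1, -1]
BINARY_OP * → -1 * -1 = 1. Stack: [1]
STORE_FAST v → v=1. Stack: []
LOAD_FAST_LOAD_FAST n,a → push -1,2. Stack: [-1, 2]
BINARY_OP - → -1 - 2 = -3. Stack: [-3]
LOAD_FAST n → push -1. Stack: [-3, -1]
LOAD_CONST → push 11. Stack: [-3, -1, 11]
BINARY_OP + → -1 + 11 = 10. Stack: [-3, 10]
BINARY_OP * → -3 * 10 = -30. Stack: [-30]
STORE_FAST q → q=-30. Stack: []
LOAD_FAST k → push -3. Stack: [-3]
LOAD_CONST → push 12. Stack: [-3, 12]
BINARY_OP + → -3 + 12 = 9. Stack: [9]
STORE_FAST u → u=9. Stack: []
LOAD_FAST u → push 9. Stack: [9]
LOAD_CONST → push 5. Stack: [9, 5]
BINARY_OP + → 9 + 5 = 14. Stack: [14]
RETURN_VALUE → return 14.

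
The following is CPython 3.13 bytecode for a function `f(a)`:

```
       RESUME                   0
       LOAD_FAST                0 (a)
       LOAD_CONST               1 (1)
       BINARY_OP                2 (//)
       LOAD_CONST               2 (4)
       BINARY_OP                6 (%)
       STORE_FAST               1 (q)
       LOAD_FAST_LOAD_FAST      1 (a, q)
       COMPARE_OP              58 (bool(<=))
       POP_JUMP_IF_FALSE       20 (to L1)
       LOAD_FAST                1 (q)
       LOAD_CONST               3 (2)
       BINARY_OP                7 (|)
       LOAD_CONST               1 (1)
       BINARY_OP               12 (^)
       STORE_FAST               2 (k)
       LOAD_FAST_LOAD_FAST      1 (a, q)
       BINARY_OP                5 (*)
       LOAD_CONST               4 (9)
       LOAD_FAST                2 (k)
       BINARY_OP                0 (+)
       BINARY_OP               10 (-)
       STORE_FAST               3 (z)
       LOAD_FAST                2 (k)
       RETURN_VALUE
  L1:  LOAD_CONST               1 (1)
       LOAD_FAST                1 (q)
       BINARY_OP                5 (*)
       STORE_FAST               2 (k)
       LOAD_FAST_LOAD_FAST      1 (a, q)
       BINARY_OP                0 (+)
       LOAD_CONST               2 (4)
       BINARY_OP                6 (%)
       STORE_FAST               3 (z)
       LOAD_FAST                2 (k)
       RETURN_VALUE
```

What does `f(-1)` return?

2

LOAD_FAST a → push -1. Stack: [-1]
LOAD_CONST → push 1. Stack: [-1, 1]
BINARY_OP // → -1 // 1 = -1. Stack: [-1]
LOAD_CONST → push 4. Stack: [-1, 4]
BINARY_OP % → -1 % 4 = 3. Stack: [3]
STORE_FAST q → q=3. Stack: []
LOAD_FAST_LOAD_FAST a,q → push -1,3. Stack: [-1, 3]
COMPARE_OP bool(<=) → -1 vs 3 = True. Stack: [True]
POP_JUMP_IF_FALSE → pop True; no jump. Stack: []
LOAD_FAST q → push 3. Stack: [3]
LOAD_CONST → push 2. Stack: [3, 2]
BINARY_OP | → 3 | 2 = 3. Stack: [3]
LOAD_CONST → push 1. Stack: [3, 1]
BINARY_OP ^ → 3 ^ 1 = 2. Stack: [2]
STORE_FAST k → k=2. Stack: []
LOAD_FAST_LOAD_FAST a,q → push -1,3. Stack: [-1, 3]
BINARY_OP * → -1 * 3 = -3. Stack: [-3]
LOAD_CONST → push 9. Stack: [-3, 9]
LOAD_FAST k → push 2. Stack: [-3, 9, 2]
BINARY_OP + → 9 + 2 = 11. Stack: [-3, 11]
BINARY_OP - → -3 - 11 = -14. Stack: [-14]
STORE_FAST z → z=-14. Stack: []
LOAD_FAST k → push 2. Stack: [2]
RETURN_VALUE → return 2.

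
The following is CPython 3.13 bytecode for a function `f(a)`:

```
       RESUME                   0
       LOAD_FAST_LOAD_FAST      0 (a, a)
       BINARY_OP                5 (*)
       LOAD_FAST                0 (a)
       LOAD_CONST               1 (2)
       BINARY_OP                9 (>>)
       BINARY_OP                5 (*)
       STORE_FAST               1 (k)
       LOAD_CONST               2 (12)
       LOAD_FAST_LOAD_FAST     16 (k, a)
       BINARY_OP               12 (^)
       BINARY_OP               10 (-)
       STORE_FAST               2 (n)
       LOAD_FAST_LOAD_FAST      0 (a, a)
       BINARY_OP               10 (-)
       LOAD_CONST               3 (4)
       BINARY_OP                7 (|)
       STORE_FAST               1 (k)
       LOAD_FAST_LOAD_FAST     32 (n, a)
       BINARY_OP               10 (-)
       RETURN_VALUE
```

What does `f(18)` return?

LOAD_FAST_LOAD_FAST a,a → push 18,18. Stack: [18, 18]
BINARY_OP * → 18 * 18 = 324. Stack: [324]
LOAD_FAST a → push 18. Stack: [324, 18]
LOAD_CONST → push 2. Stack: [324, 18, 2]
BINARY_OP >> → 18 >> 2 = 4. Stack: [324, 4]
BINARY_OP * → 324 * 4 = 1296. Stack: [1296]
STORE_FAST k → k=1296. Stack: []
LOAD_CONST → push 12. Stack: [12]
LOAD_FAST_LOAD_FAST k,a → push 1296,18. Stack: [12, 1296, 18]
BINARY_OP ^ → 1296 ^ 18 = 1282. Stack: [12, 1282]
BINARY_OP - → 12 - 1282 = -1270. Stack: [-1270]
STORE_FAST n → n=-1270. Stack: []
LOAD_FAST_LOAD_FAST a,a → push 18,18. Stack: [18, 18]
BINARY_OP - → 18 - 18 = 0. Stack: [0]
LOAD_CONST → push 4. Stack: [0, 4]
BINARY_OP | → 0 | 4 = 4. Stack: [4]
STORE_FAST k → k=4. Stack: []
LOAD_FAST_LOAD_FAST n,a → push -1270,18. Stack: [-1270, 18]
BINARY_OP - → -1270 - 18 = -1288. Stack: [-1288]
RETURN_VALUE → return -1288.

-1288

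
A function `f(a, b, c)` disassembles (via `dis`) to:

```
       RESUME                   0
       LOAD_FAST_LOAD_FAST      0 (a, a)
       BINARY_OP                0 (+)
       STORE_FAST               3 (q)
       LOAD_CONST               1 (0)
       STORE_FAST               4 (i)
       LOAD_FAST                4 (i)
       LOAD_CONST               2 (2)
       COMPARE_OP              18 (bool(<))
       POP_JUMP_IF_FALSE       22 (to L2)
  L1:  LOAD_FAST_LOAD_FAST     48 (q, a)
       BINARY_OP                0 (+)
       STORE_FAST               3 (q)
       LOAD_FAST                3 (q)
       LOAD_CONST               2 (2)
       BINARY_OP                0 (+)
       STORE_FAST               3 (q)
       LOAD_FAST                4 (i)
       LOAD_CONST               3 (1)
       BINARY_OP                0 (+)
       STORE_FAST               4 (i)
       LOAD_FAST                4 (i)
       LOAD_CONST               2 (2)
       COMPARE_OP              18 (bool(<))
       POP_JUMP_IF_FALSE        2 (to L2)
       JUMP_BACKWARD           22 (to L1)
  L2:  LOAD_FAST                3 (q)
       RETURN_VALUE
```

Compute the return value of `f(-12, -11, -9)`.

-44

LOAD_FAST_LOAD_FAST a,a → push -12,-12. Stack: [-12, -12]
BINARY_OP + → -12 + -12 = -24. Stack: [-24]
STORE_FAST q → q=-24. Stack: []
LOAD_CONST → push 0. Stack: [0]
STORE_FAST i → i=0. Stack: []
LOAD_FAST i → push 0. Stack: [0]
LOAD_CONST → push 2. Stack: [0, 2]
COMPARE_OP bool(<) → 0 vs 2 = True. Stack: [True]
POP_JUMP_IF_FALSE → pop True; no jump. Stack: []
LOAD_FAST_LOAD_FAST q,a → push -24,-12. Stack: [-24, -12]
BINARY_OP + → -24 + -12 = -36. Stack: [-36]
STORE_FAST q → q=-36. Stack: []
LOAD_FAST q → push -36. Stack: [-36]
LOAD_CONST → push 2. Stack: [-36, 2]
BINARY_OP + → -36 + 2 = -34. Stack: [-34]
STORE_FAST q → q=-34. Stack: []
LOAD_FAST i → push 0. Stack: [0]
LOAD_CONST → push 1. Stack: [0, 1]
BINARY_OP + → 0 + 1 = 1. Stack: [1]
STORE_FAST i → i=1. Stack: []
LOAD_FAST i → push 1. Stack: [1]
LOAD_CONST → push 2. Stack: [1, 2]
COMPARE_OP bool(<) → 1 vs 2 = True. Stack: [True]
POP_JUMP_IF_FALSE → pop True; no jump. Stack: []
LOAD_FAST_LOAD_FAST q,a → push -34,-12. Stack: [-34, -12]
BINARY_OP + → -34 + -12 = -46. Stack: [-46]
STORE_FAST q → q=-46. Stack: []
LOAD_FAST q → push -46. Stack: [-46]
LOAD_CONST → push 2. Stack: [-46, 2]
BINARY_OP + → -46 + 2 = -44. Stack: [-44]
STORE_FAST q → q=-44. Stack: []
LOAD_FAST i → push 1. Stack: [1]
LOAD_CONST → push 1. Stack: [1, 1]
BINARY_OP + → 1 + 1 = 2. Stack: [2]
STORE_FAST i → i=2. Stack: []
LOAD_FAST i → push 2. Stack: [2]
LOAD_CONST → push 2. Stack: [2, 2]
COMPARE_OP bool(<) → 2 vs 2 = False. Stack: [False]
POP_JUMP_IF_FALSE → pop False; jump. Stack: []
LOAD_FAST q → push -44. Stack: [-44]
RETURN_VALUE → return -44.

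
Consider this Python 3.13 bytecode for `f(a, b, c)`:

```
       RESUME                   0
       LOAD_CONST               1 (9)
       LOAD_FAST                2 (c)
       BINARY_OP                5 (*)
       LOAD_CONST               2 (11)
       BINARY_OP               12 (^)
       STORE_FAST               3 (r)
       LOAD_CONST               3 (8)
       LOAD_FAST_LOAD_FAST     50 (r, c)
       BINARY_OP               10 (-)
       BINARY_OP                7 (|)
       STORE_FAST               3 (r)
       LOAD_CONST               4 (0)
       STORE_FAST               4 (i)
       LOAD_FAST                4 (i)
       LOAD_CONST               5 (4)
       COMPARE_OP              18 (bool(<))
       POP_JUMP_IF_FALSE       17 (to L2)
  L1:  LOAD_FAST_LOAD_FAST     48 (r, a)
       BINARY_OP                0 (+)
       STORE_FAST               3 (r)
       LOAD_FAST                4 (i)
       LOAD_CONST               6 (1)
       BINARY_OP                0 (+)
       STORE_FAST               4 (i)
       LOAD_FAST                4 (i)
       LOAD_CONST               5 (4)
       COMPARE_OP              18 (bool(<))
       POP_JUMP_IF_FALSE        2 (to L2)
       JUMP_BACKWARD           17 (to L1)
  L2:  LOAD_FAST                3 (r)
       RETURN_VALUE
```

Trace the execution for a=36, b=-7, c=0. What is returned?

LOAD_CONST → push 9. Stack: [9]
LOAD_FAST c → push 0. Stack: [9, 0]
BINARY_OP * → 9 * 0 = 0. Stack: [0]
LOAD_CONST → push 11. Stack: [0, 11]
BINARY_OP ^ → 0 ^ 11 = 11. Stack: [11]
STORE_FAST r → r=11. Stack: []
LOAD_CONST → push 8. Stack: [8]
LOAD_FAST_LOAD_FAST r,c → push 11,0. Stack: [8, 11, 0]
BINARY_OP - → 11 - 0 = 11. Stack: [8, 11]
BINARY_OP | → 8 | 11 = 11. Stack: [11]
STORE_FAST r → r=11. Stack: []
LOAD_CONST → push 0. Stack: [0]
STORE_FAST i → i=0. Stack: []
LOAD_FAST i → push 0. Stack: [0]
LOAD_CONST → push 4. Stack: [0, 4]
COMPARE_OP bool(<) → 0 vs 4 = True. Stack: [True]
POP_JUMP_IF_FALSE → pop True; no jump. Stack: []
LOAD_FAST_LOAD_FAST r,a → push 11,36. Stack: [11, 36]
BINARY_OP + → 11 + 36 = 47. Stack: [47]
STORE_FAST r → r=47. Stack: []
LOAD_FAST i → push 0. Stack: [0]
LOAD_CONST → push 1. Stack: [0, 1]
BINARY_OP + → 0 + 1 = 1. Stack: [1]
STORE_FAST i → i=1. Stack: []
LOAD_FAST i → push 1. Stack: [1]
LOAD_CONST → push 4. Stack: [1, 4]
COMPARE_OP bool(<) → 1 vs 4 = True. Stack: [True]
POP_JUMP_IF_FALSE → pop True; no jump. Stack: []
LOAD_FAST_LOAD_FAST r,a → push 47,36. Stack: [47, 36]
BINARY_OP + → 47 + 36 = 83. Stack: [83]
STORE_FAST r → r=83. Stack: []
LOAD_FAST i → push 1. Stack: [1]
LOAD_CONST → push 1. Stack: [1, 1]
BINARY_OP + → 1 + 1 = 2. Stack: [2]
STORE_FAST i → i=2. Stack: []
LOAD_FAST i → push 2. Stack: [2]
LOAD_CONST → push 4. Stack: [2, 4]
COMPARE_OP bool(<) → 2 vs 4 = True. Stack: [True]
POP_JUMP_IF_FALSE → pop True; no jump. Stack: []
LOAD_FAST_LOAD_FAST r,a → push 83,36. Stack: [83, 36]
BINARY_OP + → 83 + 36 = 119. Stack: [119]
STORE_FAST r → r=119. Stack: []
LOAD_FAST i → push 2. Stack: [2]
LOAD_CONST → push 1. Stack: [2, 1]
BINARY_OP + → 2 + 1 = 3. Stack: [3]
STORE_FAST i → i=3. Stack: []
LOAD_FAST i → push 3. Stack: [3]
LOAD_CONST → push 4. Stack: [3, 4]
COMPARE_OP bool(<) → 3 vs 4 = True. Stack: [True]
POP_JUMP_IF_FALSE → pop True; no jump. Stack: []
LOAD_FAST_LOAD_FAST r,a → push 119,36. Stack: [119, 36]
BINARY_OP + → 119 + 36 = 155. Stack: [155]
STORE_FAST r → r=155. Stack: []
LOAD_FAST i → push 3. Stack: [3]
LOAD_CONST → push 1. Stack: [3, 1]
BINARY_OP + → 3 + 1 = 4. Stack: [4]
STORE_FAST i → i=4. Stack: []
LOAD_FAST i → push 4. Stack: [4]
LOAD_CONST → push 4. Stack: [4, 4]
COMPARE_OP bool(<) → 4 vs 4 = False. Stack: [False]
POP_JUMP_IF_FALSE → pop False; jump. Stack: []
LOAD_FAST r → push 155. Stack: [155]
RETURN_VALUE → return 155.

155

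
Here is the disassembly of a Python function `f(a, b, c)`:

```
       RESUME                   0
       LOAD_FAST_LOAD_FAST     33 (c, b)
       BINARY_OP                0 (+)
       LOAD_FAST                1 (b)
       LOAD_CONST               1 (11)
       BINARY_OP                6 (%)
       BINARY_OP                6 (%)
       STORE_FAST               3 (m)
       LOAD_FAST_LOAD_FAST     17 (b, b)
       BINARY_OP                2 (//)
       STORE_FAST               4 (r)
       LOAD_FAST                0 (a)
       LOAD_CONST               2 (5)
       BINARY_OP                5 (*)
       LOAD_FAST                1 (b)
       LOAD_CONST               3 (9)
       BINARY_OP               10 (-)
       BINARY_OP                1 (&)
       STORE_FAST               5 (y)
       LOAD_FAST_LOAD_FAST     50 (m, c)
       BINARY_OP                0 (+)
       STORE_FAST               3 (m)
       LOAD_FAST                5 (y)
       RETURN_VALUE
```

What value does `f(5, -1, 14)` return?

16

LOAD_FAST_LOAD_FAST c,b → push 14,-1. Stack: [14, -1]
BINARY_OP + → 14 + -1 = 13. Stack: [13]
LOAD_FAST b → push -1. Stack: [13, -1]
LOAD_CONST → push 11. Stack: [13, -1, 11]
BINARY_OP % → -1 % 11 = 10. Stack: [13, 10]
BINARY_OP % → 13 % 10 = 3. Stack: [3]
STORE_FAST m → m=3. Stack: []
LOAD_FAST_LOAD_FAST b,b → push -1,-1. Stack: [-1, -1]
BINARY_OP // → -1 // -1 = 1. Stack: [1]
STORE_FAST r → r=1. Stack: []
LOAD_FAST a → push 5. Stack: [5]
LOAD_CONST → push 5. Stack: [5, 5]
BINARY_OP * → 5 * 5 = 25. Stack: [25]
LOAD_FAST b → push -1. Stack: [25, -1]
LOAD_CONST → push 9. Stack: [25, -1, 9]
BINARY_OP - → -1 - 9 = -10. Stack: [25, -10]
BINARY_OP & → 25 & -10 = 16. Stack: [16]
STORE_FAST y → y=16. Stack: []
LOAD_FAST_LOAD_FAST m,c → push 3,14. Stack: [3, 14]
BINARY_OP + → 3 + 14 = 17. Stack: [17]
STORE_FAST m → m=17. Stack: []
LOAD_FAST y → push 16. Stack: [16]
RETURN_VALUE → return 16.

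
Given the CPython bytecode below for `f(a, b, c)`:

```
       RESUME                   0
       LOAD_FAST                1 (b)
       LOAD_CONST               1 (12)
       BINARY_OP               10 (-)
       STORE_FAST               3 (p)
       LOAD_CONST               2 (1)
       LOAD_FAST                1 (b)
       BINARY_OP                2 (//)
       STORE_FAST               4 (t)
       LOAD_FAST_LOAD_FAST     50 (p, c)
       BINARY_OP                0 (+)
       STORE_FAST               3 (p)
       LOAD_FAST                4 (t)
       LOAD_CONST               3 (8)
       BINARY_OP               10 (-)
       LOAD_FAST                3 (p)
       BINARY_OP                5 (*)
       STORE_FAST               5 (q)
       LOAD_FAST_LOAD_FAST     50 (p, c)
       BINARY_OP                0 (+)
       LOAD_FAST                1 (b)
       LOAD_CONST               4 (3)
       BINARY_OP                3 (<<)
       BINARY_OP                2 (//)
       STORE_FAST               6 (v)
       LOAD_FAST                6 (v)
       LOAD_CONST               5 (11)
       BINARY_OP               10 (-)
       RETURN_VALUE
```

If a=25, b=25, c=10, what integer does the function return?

LOAD_FAST b → push 25. Stack: [25]
LOAD_CONST → push 12. Stack: [25, 12]
BINARY_OP - → 25 - 12 = 13. Stack: [13]
STORE_FAST p → p=13. Stack: []
LOAD_CONST → push 1. Stack: [1]
LOAD_FAST b → push 25. Stack: [1, 25]
BINARY_OP // → 1 // 25 = 0. Stack: [0]
STORE_FAST t → t=0. Stack: []
LOAD_FAST_LOAD_FAST p,c → push 13,10. Stack: [13, 10]
BINARY_OP + → 13 + 10 = 23. Stack: [23]
STORE_FAST p → p=23. Stack: []
LOAD_FAST t → push 0. Stack: [0]
LOAD_CONST → push 8. Stack: [0, 8]
BINARY_OP - → 0 - 8 = -8. Stack: [-8]
LOAD_FAST p → push 23. Stack: [-8, 23]
BINARY_OP * → -8 * 23 = -184. Stack: [-184]
STORE_FAST q → q=-184. Stack: []
LOAD_FAST_LOAD_FAST p,c → push 23,10. Stack: [23, 10]
BINARY_OP + → 23 + 10 = 33. Stack: [33]
LOAD_FAST b → push 25. Stack: [33, 25]
LOAD_CONST → push 3. Stack: [33, 25, 3]
BINARY_OP << → 25 << 3 = 200. Stack: [33, 200]
BINARY_OP // → 33 // 200 = 0. Stack: [0]
STORE_FAST v → v=0. Stack: []
LOAD_FAST v → push 0. Stack: [0]
LOAD_CONST → push 11. Stack: [0, 11]
BINARY_OP - → 0 - 11 = -11. Stack: [-11]
RETURN_VALUE → return -11.

-11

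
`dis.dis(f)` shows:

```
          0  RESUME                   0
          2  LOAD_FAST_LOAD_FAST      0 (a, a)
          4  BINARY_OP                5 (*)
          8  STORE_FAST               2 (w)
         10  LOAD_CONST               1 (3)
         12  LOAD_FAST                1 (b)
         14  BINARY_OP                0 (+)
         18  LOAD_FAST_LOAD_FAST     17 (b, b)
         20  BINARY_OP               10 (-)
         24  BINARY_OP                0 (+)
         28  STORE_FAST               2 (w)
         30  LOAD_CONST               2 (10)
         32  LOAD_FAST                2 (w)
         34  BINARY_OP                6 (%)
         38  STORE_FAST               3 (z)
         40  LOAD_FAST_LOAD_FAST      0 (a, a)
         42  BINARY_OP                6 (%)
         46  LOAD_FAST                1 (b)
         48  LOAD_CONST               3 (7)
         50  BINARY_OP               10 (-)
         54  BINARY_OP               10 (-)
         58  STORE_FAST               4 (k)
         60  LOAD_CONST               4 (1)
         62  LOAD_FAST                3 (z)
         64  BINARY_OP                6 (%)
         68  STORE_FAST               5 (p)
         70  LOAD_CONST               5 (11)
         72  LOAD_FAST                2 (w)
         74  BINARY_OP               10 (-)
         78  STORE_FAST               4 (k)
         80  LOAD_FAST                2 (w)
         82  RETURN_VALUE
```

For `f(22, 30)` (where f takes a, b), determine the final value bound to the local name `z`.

LOAD_FAST_LOAD_FAST a,a → push 22,22. Stack: [22, 22]
BINARY_OP * → 22 * 22 = 484. Stack: [484]
STORE_FAST w → w=484. Stack: []
LOAD_CONST → push 3. Stack: [3]
LOAD_FAST b → push 30. Stack: [3, 30]
BINARY_OP + → 3 + 30 = 33. Stack: [33]
LOAD_FAST_LOAD_FAST b,b → push 30,30. Stack: [33, 30, 30]
BINARY_OP - → 30 - 30 = 0. Stack: [33, 0]
BINARY_OP + → 33 + 0 = 33. Stack: [33]
STORE_FAST w → w=33. Stack: []
LOAD_CONST → push 10. Stack: [10]
LOAD_FAST w → push 33. Stack: [10, 33]
BINARY_OP % → 10 % 33 = 10. Stack: [10]
STORE_FAST z → z=10. Stack: []
LOAD_FAST_LOAD_FAST a,a → push 22,22. Stack: [22, 22]
BINARY_OP % → 22 % 22 = 0. Stack: [0]
LOAD_FAST b → push 30. Stack: [0, 30]
LOAD_CONST → push 7. Stack: [0, 30, 7]
BINARY_OP - → 30 - 7 = 23. Stack: [0, 23]
BINARY_OP - → 0 - 23 = -23. Stack: [-23]
STORE_FAST k → k=-23. Stack: []
LOAD_CONST → push 1. Stack: [1]
LOAD_FAST z → push 10. Stack: [1, 10]
BINARY_OP % → 1 % 10 = 1. Stack: [1]
STORE_FAST p → p=1. Stack: []
LOAD_CONST → push 11. Stack: [11]
LOAD_FAST w → push 33. Stack: [11, 33]
BINARY_OP - → 11 - 33 = -22. Stack: [-22]
STORE_FAST k → k=-22. Stack: []
LOAD_FAST w → push 33. Stack: [33]
RETURN_VALUE → return 33.

10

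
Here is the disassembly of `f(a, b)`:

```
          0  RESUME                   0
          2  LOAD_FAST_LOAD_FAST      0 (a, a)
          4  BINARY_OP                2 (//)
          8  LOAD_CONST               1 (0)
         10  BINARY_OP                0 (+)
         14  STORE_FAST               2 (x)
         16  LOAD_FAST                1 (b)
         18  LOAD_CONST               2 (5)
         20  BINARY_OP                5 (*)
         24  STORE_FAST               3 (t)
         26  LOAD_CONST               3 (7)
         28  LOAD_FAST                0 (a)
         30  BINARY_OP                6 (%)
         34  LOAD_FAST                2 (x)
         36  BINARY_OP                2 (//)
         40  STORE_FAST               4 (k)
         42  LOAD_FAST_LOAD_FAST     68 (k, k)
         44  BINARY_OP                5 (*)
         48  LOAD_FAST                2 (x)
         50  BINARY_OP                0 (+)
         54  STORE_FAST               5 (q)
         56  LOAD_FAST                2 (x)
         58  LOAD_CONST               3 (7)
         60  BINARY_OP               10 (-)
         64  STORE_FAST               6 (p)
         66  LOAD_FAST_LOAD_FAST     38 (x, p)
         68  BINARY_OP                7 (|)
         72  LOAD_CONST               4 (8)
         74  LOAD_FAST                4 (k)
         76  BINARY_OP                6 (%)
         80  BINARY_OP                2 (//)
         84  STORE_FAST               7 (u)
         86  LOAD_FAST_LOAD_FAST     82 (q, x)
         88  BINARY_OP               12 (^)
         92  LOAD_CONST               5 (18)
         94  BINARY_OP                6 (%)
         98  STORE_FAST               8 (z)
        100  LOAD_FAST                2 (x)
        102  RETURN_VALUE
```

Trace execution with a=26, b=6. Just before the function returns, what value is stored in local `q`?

LOAD_FAST_LOAD_FAST a,a → push 26,26. Stack: [26, 26]
BINARY_OP // → 26 // 26 = 1. Stack: [1]
LOAD_CONST → push 0. Stack: [1, 0]
BINARY_OP + → 1 + 0 = 1. Stack: [1]
STORE_FAST x → x=1. Stack: []
LOAD_FAST b → push 6. Stack: [6]
LOAD_CONST → push 5. Stack: [6, 5]
BINARY_OP * → 6 * 5 = 30. Stack: [30]
STORE_FAST t → t=30. Stack: []
LOAD_CONST → push 7. Stack: [7]
LOAD_FAST a → push 26. Stack: [7, 26]
BINARY_OP % → 7 % 26 = 7. Stack: [7]
LOAD_FAST x → push 1. Stack: [7, 1]
BINARY_OP // → 7 // 1 = 7. Stack: [7]
STORE_FAST k → k=7. Stack: []
LOAD_FAST_LOAD_FAST k,k → push 7,7. Stack: [7, 7]
BINARY_OP * → 7 * 7 = 49. Stack: [49]
LOAD_FAST x → push 1. Stack: [49, 1]
BINARY_OP + → 49 + 1 = 50. Stack: [50]
STORE_FAST q → q=50. Stack: []
LOAD_FAST x → push 1. Stack: [1]
LOAD_CONST → push 7. Stack: [1, 7]
BINARY_OP - → 1 - 7 = -6. Stack: [-6]
STORE_FAST p → p=-6. Stack: []
LOAD_FAST_LOAD_FAST x,p → push 1,-6. Stack: [1, -6]
BINARY_OP | → 1 | -6 = -5. Stack: [-5]
LOAD_CONST → push 8. Stack: [-5, 8]
LOAD_FAST k → push 7. Stack: [-5, 8, 7]
BINARY_OP % → 8 % 7 = 1. Stack: [-5, 1]
BINARY_OP // → -5 // 1 = -5. Stack: [-5]
STORE_FAST u → u=-5. Stack: []
LOAD_FAST_LOAD_FAST q,x → push 50,1. Stack: [50, 1]
BINARY_OP ^ → 50 ^ 1 = 51. Stack: [51]
LOAD_CONST → push 18. Stack: [51, 18]
BINARY_OP % → 51 % 18 = 15. Stack: [15]
STORE_FAST z → z=15. Stack: []
LOAD_FAST x → push 1. Stack: [1]
RETURN_VALUE → return 1.

50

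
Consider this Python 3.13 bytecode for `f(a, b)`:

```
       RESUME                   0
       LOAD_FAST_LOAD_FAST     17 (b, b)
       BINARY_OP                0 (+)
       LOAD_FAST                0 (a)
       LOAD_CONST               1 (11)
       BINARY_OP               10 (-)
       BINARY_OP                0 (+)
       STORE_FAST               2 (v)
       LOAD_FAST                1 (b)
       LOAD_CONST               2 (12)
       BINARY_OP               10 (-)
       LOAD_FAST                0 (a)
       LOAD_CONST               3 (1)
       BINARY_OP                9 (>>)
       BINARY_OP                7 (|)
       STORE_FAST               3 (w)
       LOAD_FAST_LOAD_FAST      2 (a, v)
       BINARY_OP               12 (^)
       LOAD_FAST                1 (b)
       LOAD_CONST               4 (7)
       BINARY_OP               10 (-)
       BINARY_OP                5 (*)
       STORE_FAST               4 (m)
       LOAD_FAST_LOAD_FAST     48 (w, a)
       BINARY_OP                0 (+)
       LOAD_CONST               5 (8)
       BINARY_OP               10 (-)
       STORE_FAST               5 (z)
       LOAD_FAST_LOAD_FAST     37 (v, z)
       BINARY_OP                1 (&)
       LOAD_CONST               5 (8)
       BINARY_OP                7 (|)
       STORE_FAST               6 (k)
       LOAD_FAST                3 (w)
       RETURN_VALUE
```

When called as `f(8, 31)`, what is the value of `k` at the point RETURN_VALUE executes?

27

LOAD_FAST_LOAD_FAST b,b → push 31,31. Stack: [31, 31]
BINARY_OP + → 31 + 31 = 62. Stack: [62]
LOAD_FAST a → push 8. Stack: [62, 8]
LOAD_CONST → push 11. Stack: [62, 8, 11]
BINARY_OP - → 8 - 11 = -3. Stack: [62, -3]
BINARY_OP + → 62 + -3 = 59. Stack: [59]
STORE_FAST v → v=59. Stack: []
LOAD_FAST b → push 31. Stack: [31]
LOAD_CONST → push 12. Stack: [31, 12]
BINARY_OP - → 31 - 12 = 19. Stack: [19]
LOAD_FAST a → push 8. Stack: [19, 8]
LOAD_CONST → push 1. Stack: [19, 8, 1]
BINARY_OP >> → 8 >> 1 = 4. Stack: [19, 4]
BINARY_OP | → 19 | 4 = 23. Stack: [23]
STORE_FAST w → w=23. Stack: []
LOAD_FAST_LOAD_FAST a,v → push 8,59. Stack: [8, 59]
BINARY_OP ^ → 8 ^ 59 = 51. Stack: [51]
LOAD_FAST b → push 31. Stack: [51, 31]
LOAD_CONST → push 7. Stack: [51, 31, 7]
BINARY_OP - → 31 - 7 = 24. Stack: [51, 24]
BINARY_OP * → 51 * 24 = 1224. Stack: [1224]
STORE_FAST m → m=1224. Stack: []
LOAD_FAST_LOAD_FAST w,a → push 23,8. Stack: [23, 8]
BINARY_OP + → 23 + 8 = 31. Stack: [31]
LOAD_CONST → push 8. Stack: [31, 8]
BINARY_OP - → 31 - 8 = 23. Stack: [23]
STORE_FAST z → z=23. Stack: []
LOAD_FAST_LOAD_FAST v,z → push 59,23. Stack: [59, 23]
BINARY_OP & → 59 & 23 = 19. Stack: [19]
LOAD_CONST → push 8. Stack: [19, 8]
BINARY_OP | → 19 | 8 = 27. Stack: [27]
STORE_FAST k → k=27. Stack: []
LOAD_FAST w → push 23. Stack: [23]
RETURN_VALUE → return 23.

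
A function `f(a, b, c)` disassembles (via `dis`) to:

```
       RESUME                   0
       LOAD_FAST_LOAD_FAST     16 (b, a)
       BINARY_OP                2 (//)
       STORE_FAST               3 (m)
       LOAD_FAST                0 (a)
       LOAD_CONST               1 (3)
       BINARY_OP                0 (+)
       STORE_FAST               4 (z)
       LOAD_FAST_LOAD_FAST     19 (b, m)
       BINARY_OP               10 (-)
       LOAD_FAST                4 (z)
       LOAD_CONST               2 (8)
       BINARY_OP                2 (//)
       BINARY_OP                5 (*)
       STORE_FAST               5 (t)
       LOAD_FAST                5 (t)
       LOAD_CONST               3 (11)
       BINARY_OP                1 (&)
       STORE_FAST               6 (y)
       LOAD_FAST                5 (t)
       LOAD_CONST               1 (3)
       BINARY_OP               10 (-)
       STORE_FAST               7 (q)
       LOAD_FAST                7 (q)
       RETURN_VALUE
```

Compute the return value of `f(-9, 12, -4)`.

LOAD_FAST_LOAD_FAST b,a → push 12,-9. Stack: [12, -9]
BINARY_OP // → 12 // -9 = -2. Stack: [-2]
STORE_FAST m → m=-2. Stack: []
LOAD_FAST a → push -9. Stack: [-9]
LOAD_CONST → push 3. Stack: [-9, 3]
BINARY_OP + → -9 + 3 = -6. Stack: [-6]
STORE_FAST z → z=-6. Stack: []
LOAD_FAST_LOAD_FAST b,m → push 12,-2. Stack: [12, -2]
BINARY_OP - → 12 - -2 = 14. Stack: [14]
LOAD_FAST z → push -6. Stack: [14, -6]
LOAD_CONST → push 8. Stack: [14, -6, 8]
BINARY_OP // → -6 // 8 = -1. Stack: [14, -1]
BINARY_OP * → 14 * -1 = -14. Stack: [-14]
STORE_FAST t → t=-14. Stack: []
LOAD_FAST t → push -14. Stack: [-14]
LOAD_CONST → push 11. Stack: [-14, 11]
BINARY_OP & → -14 & 11 = 2. Stack: [2]
STORE_FAST y → y=2. Stack: []
LOAD_FAST t → push -14. Stack: [-14]
LOAD_CONST → push 3. Stack: [-14, 3]
BINARY_OP - → -14 - 3 = -17. Stack: [-17]
STORE_FAST q → q=-17. Stack: []
LOAD_FAST q → push -17. Stack: [-17]
RETURN_VALUE → return -17.

-17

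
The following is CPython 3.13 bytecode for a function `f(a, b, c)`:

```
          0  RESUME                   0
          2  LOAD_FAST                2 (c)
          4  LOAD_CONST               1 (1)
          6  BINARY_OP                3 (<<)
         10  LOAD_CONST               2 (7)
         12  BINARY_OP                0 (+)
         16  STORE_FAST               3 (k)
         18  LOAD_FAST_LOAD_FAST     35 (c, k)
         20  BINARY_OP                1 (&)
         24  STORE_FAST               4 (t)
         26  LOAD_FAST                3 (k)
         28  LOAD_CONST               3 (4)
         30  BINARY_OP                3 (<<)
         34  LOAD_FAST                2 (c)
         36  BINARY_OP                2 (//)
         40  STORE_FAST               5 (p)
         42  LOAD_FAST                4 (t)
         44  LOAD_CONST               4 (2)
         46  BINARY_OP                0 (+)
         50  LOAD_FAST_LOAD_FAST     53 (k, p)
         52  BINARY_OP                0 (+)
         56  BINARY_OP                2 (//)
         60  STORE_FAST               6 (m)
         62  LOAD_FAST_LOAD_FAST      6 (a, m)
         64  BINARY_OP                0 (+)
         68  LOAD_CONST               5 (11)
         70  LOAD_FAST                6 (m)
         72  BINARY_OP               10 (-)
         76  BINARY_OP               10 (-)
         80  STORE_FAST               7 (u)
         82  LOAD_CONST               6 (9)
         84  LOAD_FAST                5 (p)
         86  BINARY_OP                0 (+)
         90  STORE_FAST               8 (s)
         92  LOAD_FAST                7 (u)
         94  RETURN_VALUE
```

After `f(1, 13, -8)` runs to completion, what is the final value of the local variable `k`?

LOAD_FAST c → push -8. Stack: [-8]
LOAD_CONST → push 1. Stack: [-8, 1]
BINARY_OP << → -8 << 1 = -16. Stack: [-16]
LOAD_CONST → push 7. Stack: [-16, 7]
BINARY_OP + → -16 + 7 = -9. Stack: [-9]
STORE_FAST k → k=-9. Stack: []
LOAD_FAST_LOAD_FAST c,k → push -8,-9. Stack: [-8, -9]
BINARY_OP & → -8 & -9 = -16. Stack: [-16]
STORE_FAST t → t=-16. Stack: []
LOAD_FAST k → push -9. Stack: [-9]
LOAD_CONST → push 4. Stack: [-9, 4]
BINARY_OP << → -9 << 4 = -144. Stack: [-144]
LOAD_FAST c → push -8. Stack: [-144, -8]
BINARY_OP // → -144 // -8 = 18. Stack: [18]
STORE_FAST p → p=18. Stack: []
LOAD_FAST t → push -16. Stack: [-16]
LOAD_CONST → push 2. Stack: [-16, 2]
BINARY_OP + → -16 + 2 = -14. Stack: [-14]
LOAD_FAST_LOAD_FAST k,p → push -9,18. Stack: [-14, -9, 18]
BINARY_OP + → -9 + 18 = 9. Stack: [-14, 9]
BINARY_OP // → -14 // 9 = -2. Stack: [-2]
STORE_FAST m → m=-2. Stack: []
LOAD_FAST_LOAD_FAST a,m → push 1,-2. Stack: [1, -2]
BINARY_OP + → 1 + -2 = -1. Stack: [-1]
LOAD_CONST → push 11. Stack: [-1, 11]
LOAD_FAST m → push -2. Stack: [-1, 11, -2]
BINARY_OP - → 11 - -2 = 13. Stack: [-1, 13]
BINARY_OP - → -1 - 13 = -14. Stack: [-14]
STORE_FAST u → u=-14. Stack: []
LOAD_CONST → push 9. Stack: [9]
LOAD_FAST p → push 18. Stack: [9, 18]
BINARY_OP + → 9 + 18 = 27. Stack: [27]
STORE_FAST s → s=27. Stack: []
LOAD_FAST u → push -14. Stack: [-14]
RETURN_VALUE → return -14.

-9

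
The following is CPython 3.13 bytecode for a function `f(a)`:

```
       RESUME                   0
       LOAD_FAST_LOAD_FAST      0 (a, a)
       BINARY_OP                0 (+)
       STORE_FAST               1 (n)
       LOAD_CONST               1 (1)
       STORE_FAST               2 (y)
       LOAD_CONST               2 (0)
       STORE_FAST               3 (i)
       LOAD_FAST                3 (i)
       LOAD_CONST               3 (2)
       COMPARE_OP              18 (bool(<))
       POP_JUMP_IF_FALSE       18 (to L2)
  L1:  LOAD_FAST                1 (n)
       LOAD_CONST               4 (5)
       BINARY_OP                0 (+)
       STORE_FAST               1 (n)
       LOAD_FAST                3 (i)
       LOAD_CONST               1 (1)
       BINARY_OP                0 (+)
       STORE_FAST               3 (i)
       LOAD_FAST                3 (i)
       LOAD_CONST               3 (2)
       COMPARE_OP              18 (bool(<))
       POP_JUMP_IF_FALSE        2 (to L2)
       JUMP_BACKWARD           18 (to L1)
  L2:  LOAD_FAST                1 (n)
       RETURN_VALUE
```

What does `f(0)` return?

10

LOAD_FAST_LOAD_FAST a,a → push 0,0. Stack: [0, 0]
BINARY_OP + → 0 + 0 = 0. Stack: [0]
STORE_FAST n → n=0. Stack: []
LOAD_CONST → push 1. Stack: [1]
STORE_FAST y → y=1. Stack: []
LOAD_CONST → push 0. Stack: [0]
STORE_FAST i → i=0. Stack: []
LOAD_FAST i → push 0. Stack: [0]
LOAD_CONST → push 2. Stack: [0, 2]
COMPARE_OP bool(<) → 0 vs 2 = True. Stack: [True]
POP_JUMP_IF_FALSE → pop True; no jump. Stack: []
LOAD_FAST n → push 0. Stack: [0]
LOAD_CONST → push 5. Stack: [0, 5]
BINARY_OP + → 0 + 5 = 5. Stack: [5]
STORE_FAST n → n=5. Stack: []
LOAD_FAST i → push 0. Stack: [0]
LOAD_CONST → push 1. Stack: [0, 1]
BINARY_OP + → 0 + 1 = 1. Stack: [1]
STORE_FAST i → i=1. Stack: []
LOAD_FAST i → push 1. Stack: [1]
LOAD_CONST → push 2. Stack: [1, 2]
COMPARE_OP bool(<) → 1 vs 2 = True. Stack: [True]
POP_JUMP_IF_FALSE → pop True; no jump. Stack: []
LOAD_FAST n → push 5. Stack: [5]
LOAD_CONST → push 5. Stack: [5, 5]
BINARY_OP + → 5 + 5 = 10. Stack: [10]
STORE_FAST n → n=10. Stack: []
LOAD_FAST i → push 1. Stack: [1]
LOAD_CONST → push 1. Stack: [1, 1]
BINARY_OP + → 1 + 1 = 2. Stack: [2]
STORE_FAST i → i=2. Stack: []
LOAD_FAST i → push 2. Stack: [2]
LOAD_CONST → push 2. Stack: [2, 2]
COMPARE_OP bool(<) → 2 vs 2 = False. Stack: [False]
POP_JUMP_IF_FALSE → pop False; jump. Stack: []
LOAD_FAST n → push 10. Stack: [10]
RETURN_VALUE → return 10.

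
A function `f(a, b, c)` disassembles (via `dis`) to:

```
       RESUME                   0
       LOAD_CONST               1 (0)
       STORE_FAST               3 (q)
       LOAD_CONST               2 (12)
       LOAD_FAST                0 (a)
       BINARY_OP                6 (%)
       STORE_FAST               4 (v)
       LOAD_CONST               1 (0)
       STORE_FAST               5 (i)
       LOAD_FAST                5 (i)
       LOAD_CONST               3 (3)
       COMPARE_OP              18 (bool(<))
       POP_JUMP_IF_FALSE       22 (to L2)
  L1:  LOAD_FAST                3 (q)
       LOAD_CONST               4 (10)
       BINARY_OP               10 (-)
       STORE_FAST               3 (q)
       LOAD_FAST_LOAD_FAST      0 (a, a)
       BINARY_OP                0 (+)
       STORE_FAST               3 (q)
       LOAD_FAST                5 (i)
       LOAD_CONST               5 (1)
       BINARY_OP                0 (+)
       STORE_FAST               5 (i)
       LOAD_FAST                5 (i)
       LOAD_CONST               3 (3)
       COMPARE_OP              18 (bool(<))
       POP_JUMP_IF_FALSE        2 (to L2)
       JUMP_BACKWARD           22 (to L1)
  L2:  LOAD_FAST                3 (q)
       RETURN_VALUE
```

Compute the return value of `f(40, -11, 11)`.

LOAD_CONST → push 0. Stack: [0]
STORE_FAST q → q=0. Stack: []
LOAD_CONST → push 12. Stack: [12]
LOAD_FAST a → push 40. Stack: [12, 40]
BINARY_OP % → 12 % 40 = 12. Stack: [12]
STORE_FAST v → v=12. Stack: []
LOAD_CONST → push 0. Stack: [0]
STORE_FAST i → i=0. Stack: []
LOAD_FAST i → push 0. Stack: [0]
LOAD_CONST → push 3. Stack: [0, 3]
COMPARE_OP bool(<) → 0 vs 3 = True. Stack: [True]
POP_JUMP_IF_FALSE → pop True; no jump. Stack: []
LOAD_FAST q → push 0. Stack: [0]
LOAD_CONST → push 10. Stack: [0, 10]
BINARY_OP - → 0 - 10 = -10. Stack: [-10]
STORE_FAST q → q=-10. Stack: []
LOAD_FAST_LOAD_FAST a,a → push 40,40. Stack: [40, 40]
BINARY_OP + → 40 + 40 = 80. Stack: [80]
STORE_FAST q → q=80. Stack: []
LOAD_FAST i → push 0. Stack: [0]
LOAD_CONST → push 1. Stack: [0, 1]
BINARY_OP + → 0 + 1 = 1. Stack: [1]
STORE_FAST i → i=1. Stack: []
LOAD_FAST i → push 1. Stack: [1]
LOAD_CONST → push 3. Stack: [1, 3]
COMPARE_OP bool(<) → 1 vs 3 = True. Stack: [True]
POP_JUMP_IF_FALSE → pop True; no jump. Stack: []
LOAD_FAST q → push 80. Stack: [80]
LOAD_CONST → push 10. Stack: [80, 10]
BINARY_OP - → 80 - 10 = 70. Stack: [70]
STORE_FAST q → q=70. Stack: []
LOAD_FAST_LOAD_FAST a,a → push 40,40. Stack: [40, 40]
BINARY_OP + → 40 + 40 = 80. Stack: [80]
STORE_FAST q → q=80. Stack: []
LOAD_FAST i → push 1. Stack: [1]
LOAD_CONST → push 1. Stack: [1, 1]
BINARY_OP + → 1 + 1 = 2. Stack: [2]
STORE_FAST i → i=2. Stack: []
LOAD_FAST i → push 2. Stack: [2]
LOAD_CONST → push 3. Stack: [2, 3]
COMPARE_OP bool(<) → 2 vs 3 = True. Stack: [True]
POP_JUMP_IF_FALSE → pop True; no jump. Stack: []
LOAD_FAST q → push 80. Stack: [80]
LOAD_CONST → push 10. Stack: [80, 10]
BINARY_OP - → 80 - 10 = 70. Stack: [70]
STORE_FAST q → q=70. Stack: []
LOAD_FAST_LOAD_FAST a,a → push 40,40. Stack: [40, 40]
BINARY_OP + → 40 + 40 = 80. Stack: [80]
STORE_FAST q → q=80. Stack: []
LOAD_FAST i → push 2. Stack: [2]
LOAD_CONST → push 1. Stack: [2, 1]
BINARY_OP + → 2 + 1 = 3. Stack: [3]
STORE_FAST i → i=3. Stack: []
LOAD_FAST i → push 3. Stack: [3]
LOAD_CONST → push 3. Stack: [3, 3]
COMPARE_OP bool(<) → 3 vs 3 = False. Stack: [False]
POP_JUMP_IF_FALSE → pop False; jump. Stack: []
LOAD_FAST q → push 80. Stack: [80]
RETURN_VALUE → return 80.

80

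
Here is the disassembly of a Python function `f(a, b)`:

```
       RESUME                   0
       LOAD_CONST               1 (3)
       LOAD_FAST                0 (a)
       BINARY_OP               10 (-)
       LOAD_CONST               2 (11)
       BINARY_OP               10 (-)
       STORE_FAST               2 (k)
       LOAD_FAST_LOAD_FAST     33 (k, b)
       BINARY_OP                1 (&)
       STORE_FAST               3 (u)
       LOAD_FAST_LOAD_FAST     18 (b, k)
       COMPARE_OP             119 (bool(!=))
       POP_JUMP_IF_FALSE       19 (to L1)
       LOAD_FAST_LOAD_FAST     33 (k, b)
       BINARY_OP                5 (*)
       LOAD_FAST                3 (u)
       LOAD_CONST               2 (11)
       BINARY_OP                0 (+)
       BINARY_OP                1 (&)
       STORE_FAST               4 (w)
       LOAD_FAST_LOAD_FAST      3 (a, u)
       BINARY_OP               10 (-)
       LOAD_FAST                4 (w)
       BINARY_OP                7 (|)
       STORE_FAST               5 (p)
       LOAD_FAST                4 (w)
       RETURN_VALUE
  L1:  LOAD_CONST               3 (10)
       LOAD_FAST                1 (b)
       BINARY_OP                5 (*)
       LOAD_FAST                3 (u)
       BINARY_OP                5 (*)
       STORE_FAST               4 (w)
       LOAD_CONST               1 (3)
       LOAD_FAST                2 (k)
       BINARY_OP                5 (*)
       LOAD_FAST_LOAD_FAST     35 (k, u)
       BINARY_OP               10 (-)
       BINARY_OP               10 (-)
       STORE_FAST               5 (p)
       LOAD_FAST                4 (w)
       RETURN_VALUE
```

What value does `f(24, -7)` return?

224

LOAD_CONST → push 3. Stack: [3]
LOAD_FAST a → push 24. Stack: [3, 24]
BINARY_OP - → 3 - 24 = -21. Stack: [-21]
LOAD_CONST → push 11. Stack: [-21, 11]
BINARY_OP - → -21 - 11 = -32. Stack: [-32]
STORE_FAST k → k=-32. Stack: []
LOAD_FAST_LOAD_FAST k,b → push -32,-7. Stack: [-32, -7]
BINARY_OP & → -32 & -7 = -32. Stack: [-32]
STORE_FAST u → u=-32. Stack: []
LOAD_FAST_LOAD_FAST b,k → push -7,-32. Stack: [-7, -32]
COMPARE_OP bool(!=) → -7 vs -32 = True. Stack: [True]
POP_JUMP_IF_FALSE → pop True; no jump. Stack: []
LOAD_FAST_LOAD_FAST k,b → push -32,-7. Stack: [-32, -7]
BINARY_OP * → -32 * -7 = 224. Stack: [224]
LOAD_FAST u → push -32. Stack: [224, -32]
LOAD_CONST → push 11. Stack: [224, -32, 11]
BINARY_OP + → -32 + 11 = -21. Stack: [224, -21]
BINARY_OP & → 224 & -21 = 224. Stack: [224]
STORE_FAST w → w=224. Stack: []
LOAD_FAST_LOAD_FAST a,u → push 24,-32. Stack: [24, -32]
BINARY_OP - → 24 - -32 = 56. Stack: [56]
LOAD_FAST w → push 224. Stack: [56, 224]
BINARY_OP | → 56 | 224 = 248. Stack: [248]
STORE_FAST p → p=248. Stack: []
LOAD_FAST w → push 224. Stack: [224]
RETURN_VALUE → return 224.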